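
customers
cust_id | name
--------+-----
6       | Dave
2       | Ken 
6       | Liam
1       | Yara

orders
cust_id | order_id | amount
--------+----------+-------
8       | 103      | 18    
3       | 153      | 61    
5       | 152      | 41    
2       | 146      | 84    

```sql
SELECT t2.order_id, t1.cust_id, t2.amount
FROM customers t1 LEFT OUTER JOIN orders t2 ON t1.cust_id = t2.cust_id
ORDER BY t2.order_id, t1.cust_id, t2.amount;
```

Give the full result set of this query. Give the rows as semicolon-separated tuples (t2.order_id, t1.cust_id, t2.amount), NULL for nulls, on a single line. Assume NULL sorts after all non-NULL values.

(146, 2, 84); (NULL, 1, NULL); (NULL, 6, NULL); (NULL, 6, NULL)

LEFT JOIN keeps every row from `customers`; unmatched rows get NULL for `orders`'s columns.
Matching on t1.cust_id = t2.cust_id.
- cust_id=6: no t2 row matches, row kept with t2 columns NULL.
- cust_id=2: 1 matching t2 row(s), so 1 row(s) emitted.
- cust_id=6: no t2 row matches, row kept with t2 columns NULL.
- cust_id=1: no t2 row matches, row kept with t2 columns NULL.
After projecting and ordering:
t2.order_id | t1.cust_id | t2.amount
146 | 2 | 84
NULL | 1 | NULL
NULL | 6 | NULL
NULL | 6 | NULL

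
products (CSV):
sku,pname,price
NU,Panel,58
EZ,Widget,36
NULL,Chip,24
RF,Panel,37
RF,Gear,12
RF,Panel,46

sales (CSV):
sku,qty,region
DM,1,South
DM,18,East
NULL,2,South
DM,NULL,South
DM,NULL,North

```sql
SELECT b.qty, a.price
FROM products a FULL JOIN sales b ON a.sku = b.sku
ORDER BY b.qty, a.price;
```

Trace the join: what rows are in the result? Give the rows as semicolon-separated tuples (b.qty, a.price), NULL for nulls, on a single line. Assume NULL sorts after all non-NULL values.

FULL OUTER JOIN keeps every row from both sides; unmatched rows get NULL for the other side's columns.
Matching on a.sku = b.sku. A NULL in a compared column never satisfies the condition.
- a[0] sku=NU → no match; kept with NULLs on the b side.
- a[1] sku=EZ → no match; kept with NULLs on the b side.
- a[2] sku=NULL → no match; kept with NULLs on the b side.
- a[3] sku=RF → no match; kept with NULLs on the b side.
- a[4] sku=RF → no match; kept with NULLs on the b side.
- a[5] sku=RF → no match; kept with NULLs on the b side.
- 5 b row(s) had no a match → kept, a columns NULL.

(1, NULL); (2, NULL); (18, NULL); (NULL, 12); (NULL, 24); (NULL, 36); (NULL, 37); (NULL, 46); (NULL, 58); (NULL, NULL); (NULL, NULL)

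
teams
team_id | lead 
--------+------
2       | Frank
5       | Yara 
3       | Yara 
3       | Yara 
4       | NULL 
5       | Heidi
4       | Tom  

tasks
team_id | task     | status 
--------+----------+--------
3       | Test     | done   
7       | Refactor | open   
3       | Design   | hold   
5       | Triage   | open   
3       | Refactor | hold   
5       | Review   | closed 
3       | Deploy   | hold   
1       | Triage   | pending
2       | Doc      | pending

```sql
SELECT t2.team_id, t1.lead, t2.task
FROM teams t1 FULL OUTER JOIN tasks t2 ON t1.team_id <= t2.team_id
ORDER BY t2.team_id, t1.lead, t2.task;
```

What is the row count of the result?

35

FULL OUTER JOIN keeps every row from both sides; unmatched rows get NULL for the other side's columns.
Matching on t1.team_id <= t2.team_id.
- t1 row (team_id=2): matches 8 t2 row(s) → 8 output row(s).
- t1 row (team_id=5): matches 3 t2 row(s) → 3 output row(s).
- t1 row (team_id=3): matches 7 t2 row(s) → 7 output row(s).
- t1 row (team_id=3): matches 7 t2 row(s) → 7 output row(s).
- t1 row (team_id=4): matches 3 t2 row(s) → 3 output row(s).
- t1 row (team_id=5): matches 3 t2 row(s) → 3 output row(s).
- t1 row (team_id=4): matches 3 t2 row(s) → 3 output row(s).
- 1 row(s) from t2 found no t1 partner → padded with NULL.
Total: 34 matched + 1 padded = 35 rows.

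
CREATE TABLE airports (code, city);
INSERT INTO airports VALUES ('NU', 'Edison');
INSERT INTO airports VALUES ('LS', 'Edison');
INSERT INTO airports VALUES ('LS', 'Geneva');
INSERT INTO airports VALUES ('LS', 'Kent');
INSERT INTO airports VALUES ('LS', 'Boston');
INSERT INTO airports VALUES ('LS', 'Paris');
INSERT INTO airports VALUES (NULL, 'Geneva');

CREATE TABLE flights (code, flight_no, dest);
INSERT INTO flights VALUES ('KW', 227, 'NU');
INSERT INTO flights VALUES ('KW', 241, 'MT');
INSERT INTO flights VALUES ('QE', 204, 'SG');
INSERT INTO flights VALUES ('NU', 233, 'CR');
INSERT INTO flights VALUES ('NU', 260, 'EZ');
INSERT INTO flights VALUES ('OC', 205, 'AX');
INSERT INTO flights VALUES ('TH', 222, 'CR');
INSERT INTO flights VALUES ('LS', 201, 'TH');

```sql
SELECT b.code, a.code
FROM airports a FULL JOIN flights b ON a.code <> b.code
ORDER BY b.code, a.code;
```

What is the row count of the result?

FULL OUTER JOIN keeps every row from both sides; unmatched rows get NULL for the other side's columns.
Matching on a.code <> b.code. A NULL in a compared column never satisfies the condition.
- a[0] code=NU → 6 match(es) in b → 6 row(s).
- a[1] code=LS → 7 match(es) in b → 7 row(s).
- a[2] code=LS → 7 match(es) in b → 7 row(s).
- a[3] code=LS → 7 match(es) in b → 7 row(s).
- a[4] code=LS → 7 match(es) in b → 7 row(s).
- a[5] code=LS → 7 match(es) in b → 7 row(s).
- a[6] code=NULL → no match; kept with NULLs on the b side.
Total: 41 matched + 1 padded = 42 rows.

42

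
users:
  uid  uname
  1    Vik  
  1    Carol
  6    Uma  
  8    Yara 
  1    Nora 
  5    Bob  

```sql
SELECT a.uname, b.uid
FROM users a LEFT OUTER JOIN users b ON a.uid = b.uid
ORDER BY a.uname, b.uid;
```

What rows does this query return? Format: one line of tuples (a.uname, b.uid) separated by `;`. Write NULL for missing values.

(Bob, 5); (Carol, 1); (Carol, 1); (Carol, 1); (Nora, 1); (Nora, 1); (Nora, 1); (Uma, 6); (Vik, 1); (Vik, 1); (Vik, 1); (Yara, 8)

LEFT JOIN keeps every row from `users a`; unmatched rows get NULL for `users b`'s columns.
Matching on a.uid = b.uid.
- a[0] uid=1 → 3 match(es) in b → 3 row(s).
- a[1] uid=1 → 3 match(es) in b → 3 row(s).
- a[2] uid=6 → 1 match(es) in b → 1 row(s).
- a[3] uid=8 → 1 match(es) in b → 1 row(s).
- a[4] uid=1 → 3 match(es) in b → 3 row(s).
- a[5] uid=5 → 1 match(es) in b → 1 row(s).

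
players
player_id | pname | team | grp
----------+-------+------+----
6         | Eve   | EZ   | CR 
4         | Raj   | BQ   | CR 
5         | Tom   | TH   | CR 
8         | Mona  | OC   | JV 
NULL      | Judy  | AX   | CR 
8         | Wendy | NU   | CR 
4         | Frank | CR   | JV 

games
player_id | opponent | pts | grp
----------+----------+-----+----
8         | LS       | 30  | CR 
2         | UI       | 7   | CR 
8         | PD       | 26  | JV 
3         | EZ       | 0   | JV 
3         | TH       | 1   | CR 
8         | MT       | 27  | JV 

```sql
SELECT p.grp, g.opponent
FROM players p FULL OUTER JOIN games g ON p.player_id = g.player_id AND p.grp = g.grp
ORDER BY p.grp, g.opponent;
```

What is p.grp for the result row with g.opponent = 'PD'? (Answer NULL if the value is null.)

FULL OUTER JOIN keeps every row from both sides; unmatched rows get NULL for the other side's columns.
Matching on p.player_id = g.player_id AND p.grp = g.grp. A NULL in a compared column never satisfies the condition.
- p[0] player_id=6, grp=CR → no match; kept with NULLs on the g side.
- p[1] player_id=4, grp=CR → no match; kept with NULLs on the g side.
- p[2] player_id=5, grp=CR → no match; kept with NULLs on the g side.
- p[3] player_id=8, grp=JV → 2 match(es) in g → 2 row(s).
- p[4] player_id=NULL, grp=CR → no match; kept with NULLs on the g side.
- p[5] player_id=8, grp=CR → 1 match(es) in g → 1 row(s).
- p[6] player_id=4, grp=JV → no match; kept with NULLs on the g side.
- 3 g row(s) had no p match → kept, p columns NULL.

JV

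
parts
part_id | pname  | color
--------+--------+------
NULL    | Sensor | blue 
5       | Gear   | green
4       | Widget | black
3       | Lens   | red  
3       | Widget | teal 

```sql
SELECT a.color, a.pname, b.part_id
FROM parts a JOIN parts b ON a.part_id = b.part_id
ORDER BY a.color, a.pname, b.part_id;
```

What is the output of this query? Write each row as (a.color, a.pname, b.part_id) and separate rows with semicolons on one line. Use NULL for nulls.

(black, Widget, 4); (green, Gear, 5); (red, Lens, 3); (red, Lens, 3); (teal, Widget, 3); (teal, Widget, 3)

INNER JOIN keeps only pairs where the ON condition holds.
Matching on a.part_id = b.part_id. A NULL in a compared column never satisfies the condition.
Matched pairs: 6.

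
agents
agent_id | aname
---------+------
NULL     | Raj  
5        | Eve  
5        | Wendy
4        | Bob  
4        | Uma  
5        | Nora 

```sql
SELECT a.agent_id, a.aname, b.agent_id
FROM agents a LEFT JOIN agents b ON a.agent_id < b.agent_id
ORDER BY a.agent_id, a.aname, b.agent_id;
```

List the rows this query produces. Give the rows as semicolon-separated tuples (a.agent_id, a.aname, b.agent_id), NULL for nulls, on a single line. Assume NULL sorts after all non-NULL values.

LEFT JOIN keeps every row from `agents a`; unmatched rows get NULL for `agents b`'s columns.
Matching on a.agent_id < b.agent_id. A NULL in a compared column never satisfies the condition.
- a row (agent_id=NULL): no match → kept, b columns NULL.
- a row (agent_id=5): no match → kept, b columns NULL.
- a row (agent_id=5): no match → kept, b columns NULL.
- a row (agent_id=4): matches 3 b row(s) → 3 output row(s).
- a row (agent_id=4): matches 3 b row(s) → 3 output row(s).
- a row (agent_id=5): no match → kept, b columns NULL.
After projecting and ordering:
a.agent_id | a.aname | b.agent_id
4 | Bob | 5
4 | Bob | 5
4 | Bob | 5
4 | Uma | 5
4 | Uma | 5
4 | Uma | 5
5 | Eve | NULL
5 | Nora | NULL
5 | Wendy | NULL
NULL | Raj | NULL

(4, Bob, 5); (4, Bob, 5); (4, Bob, 5); (4, Uma, 5); (4, Uma, 5); (4, Uma, 5); (5, Eve, NULL); (5, Nora, NULL); (5, Wendy, NULL); (NULL, Raj, NULL)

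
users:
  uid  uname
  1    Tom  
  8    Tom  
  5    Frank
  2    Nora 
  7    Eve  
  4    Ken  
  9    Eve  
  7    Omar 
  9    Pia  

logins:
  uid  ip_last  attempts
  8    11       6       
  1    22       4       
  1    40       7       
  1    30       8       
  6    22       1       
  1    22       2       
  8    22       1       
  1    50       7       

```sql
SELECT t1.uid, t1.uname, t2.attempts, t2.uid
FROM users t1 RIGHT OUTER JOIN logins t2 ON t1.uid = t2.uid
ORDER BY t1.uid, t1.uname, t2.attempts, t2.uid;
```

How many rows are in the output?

8

RIGHT JOIN keeps every row from `logins`; unmatched rows get NULL for `users`'s columns.
Matching on t1.uid = t2.uid.
Matched pairs: 7; unmatched t2 rows kept: 1.
Total: 7 matched + 1 padded = 8 rows.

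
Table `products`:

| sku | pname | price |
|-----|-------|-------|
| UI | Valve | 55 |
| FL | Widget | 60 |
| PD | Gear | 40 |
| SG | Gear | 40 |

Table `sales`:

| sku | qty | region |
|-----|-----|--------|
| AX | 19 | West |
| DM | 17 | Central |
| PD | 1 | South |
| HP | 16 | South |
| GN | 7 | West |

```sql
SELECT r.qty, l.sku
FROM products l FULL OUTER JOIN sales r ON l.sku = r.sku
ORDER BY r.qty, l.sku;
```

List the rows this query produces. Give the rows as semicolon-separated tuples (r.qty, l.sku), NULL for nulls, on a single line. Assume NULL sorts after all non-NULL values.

FULL OUTER JOIN keeps every row from both sides; unmatched rows get NULL for the other side's columns.
Matching on l.sku = r.sku.
Matched pairs: 1; unmatched l rows kept: 3; unmatched r rows kept: 4.

(1, PD); (7, NULL); (16, NULL); (17, NULL); (19, NULL); (NULL, FL); (NULL, SG); (NULL, UI)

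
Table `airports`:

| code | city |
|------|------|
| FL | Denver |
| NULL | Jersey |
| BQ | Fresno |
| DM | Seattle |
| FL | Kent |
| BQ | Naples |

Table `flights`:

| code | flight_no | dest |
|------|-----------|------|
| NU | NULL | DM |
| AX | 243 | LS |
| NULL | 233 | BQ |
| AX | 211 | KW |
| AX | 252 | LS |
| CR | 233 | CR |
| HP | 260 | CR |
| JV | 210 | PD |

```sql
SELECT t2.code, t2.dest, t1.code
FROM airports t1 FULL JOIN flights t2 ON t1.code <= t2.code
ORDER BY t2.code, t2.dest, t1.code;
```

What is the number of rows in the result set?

22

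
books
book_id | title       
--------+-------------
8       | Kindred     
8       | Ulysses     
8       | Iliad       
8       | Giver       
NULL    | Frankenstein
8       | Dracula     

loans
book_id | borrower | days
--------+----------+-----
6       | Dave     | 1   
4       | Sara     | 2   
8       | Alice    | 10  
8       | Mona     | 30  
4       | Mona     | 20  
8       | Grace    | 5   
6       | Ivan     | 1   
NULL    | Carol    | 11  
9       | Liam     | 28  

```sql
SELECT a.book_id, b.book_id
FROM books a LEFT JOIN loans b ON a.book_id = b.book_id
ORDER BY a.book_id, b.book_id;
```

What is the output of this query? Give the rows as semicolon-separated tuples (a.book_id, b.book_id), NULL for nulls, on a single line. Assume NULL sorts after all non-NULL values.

LEFT JOIN keeps every row from `books`; unmatched rows get NULL for `loans`'s columns.
Matching on a.book_id = b.book_id. A NULL in a compared column never satisfies the condition.
- a (book_id=8) pairs with 3 row(s) of b.
- a (book_id=8) pairs with 3 row(s) of b.
- a (book_id=8) pairs with 3 row(s) of b.
- a (book_id=8) pairs with 3 row(s) of b.
- a (book_id=NULL) has no partner → padded with NULL.
- a (book_id=8) pairs with 3 row(s) of b.

(8, 8); (8, 8); (8, 8); (8, 8); (8, 8); (8, 8); (8, 8); (8, 8); (8, 8); (8, 8); (8, 8); (8, 8); (8, 8); (8, 8); (8, 8); (NULL, NULL)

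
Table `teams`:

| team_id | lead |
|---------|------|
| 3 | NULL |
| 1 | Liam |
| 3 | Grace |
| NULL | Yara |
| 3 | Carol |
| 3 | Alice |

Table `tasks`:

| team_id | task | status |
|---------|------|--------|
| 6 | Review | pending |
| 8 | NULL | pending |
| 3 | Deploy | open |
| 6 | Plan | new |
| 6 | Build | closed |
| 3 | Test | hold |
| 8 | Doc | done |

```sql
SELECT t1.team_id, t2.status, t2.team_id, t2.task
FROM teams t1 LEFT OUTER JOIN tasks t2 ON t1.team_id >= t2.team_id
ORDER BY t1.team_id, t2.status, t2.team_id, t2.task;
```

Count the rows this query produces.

10

LEFT JOIN keeps every row from `teams`; unmatched rows get NULL for `tasks`'s columns.
Matching on t1.team_id >= t2.team_id. A NULL in a compared column never satisfies the condition.
Matched pairs: 8; unmatched t1 rows kept: 2.
Total: 8 matched + 2 padded = 10 rows.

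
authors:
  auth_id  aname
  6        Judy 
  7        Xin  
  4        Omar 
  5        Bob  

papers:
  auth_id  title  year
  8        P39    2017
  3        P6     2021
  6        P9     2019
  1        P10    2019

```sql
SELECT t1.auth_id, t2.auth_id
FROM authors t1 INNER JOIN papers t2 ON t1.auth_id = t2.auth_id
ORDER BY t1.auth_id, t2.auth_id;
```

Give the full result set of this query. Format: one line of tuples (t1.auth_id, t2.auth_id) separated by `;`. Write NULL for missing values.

(6, 6)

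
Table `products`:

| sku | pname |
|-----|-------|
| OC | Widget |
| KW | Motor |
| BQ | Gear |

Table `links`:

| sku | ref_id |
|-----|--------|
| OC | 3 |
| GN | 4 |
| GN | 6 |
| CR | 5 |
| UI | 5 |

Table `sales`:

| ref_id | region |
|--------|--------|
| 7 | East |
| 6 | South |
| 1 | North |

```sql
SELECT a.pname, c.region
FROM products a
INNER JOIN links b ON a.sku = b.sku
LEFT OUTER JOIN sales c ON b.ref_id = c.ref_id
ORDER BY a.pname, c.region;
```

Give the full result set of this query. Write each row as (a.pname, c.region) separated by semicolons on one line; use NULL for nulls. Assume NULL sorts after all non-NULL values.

(Widget, NULL)

Evaluate left to right. First `products a INNER JOIN links b` on sku: 1 row(s).
Then LEFT JOIN `sales c` on ref_id: each of those 1 rows is kept; rows whose b.ref_id has no match in c get NULL for c's columns.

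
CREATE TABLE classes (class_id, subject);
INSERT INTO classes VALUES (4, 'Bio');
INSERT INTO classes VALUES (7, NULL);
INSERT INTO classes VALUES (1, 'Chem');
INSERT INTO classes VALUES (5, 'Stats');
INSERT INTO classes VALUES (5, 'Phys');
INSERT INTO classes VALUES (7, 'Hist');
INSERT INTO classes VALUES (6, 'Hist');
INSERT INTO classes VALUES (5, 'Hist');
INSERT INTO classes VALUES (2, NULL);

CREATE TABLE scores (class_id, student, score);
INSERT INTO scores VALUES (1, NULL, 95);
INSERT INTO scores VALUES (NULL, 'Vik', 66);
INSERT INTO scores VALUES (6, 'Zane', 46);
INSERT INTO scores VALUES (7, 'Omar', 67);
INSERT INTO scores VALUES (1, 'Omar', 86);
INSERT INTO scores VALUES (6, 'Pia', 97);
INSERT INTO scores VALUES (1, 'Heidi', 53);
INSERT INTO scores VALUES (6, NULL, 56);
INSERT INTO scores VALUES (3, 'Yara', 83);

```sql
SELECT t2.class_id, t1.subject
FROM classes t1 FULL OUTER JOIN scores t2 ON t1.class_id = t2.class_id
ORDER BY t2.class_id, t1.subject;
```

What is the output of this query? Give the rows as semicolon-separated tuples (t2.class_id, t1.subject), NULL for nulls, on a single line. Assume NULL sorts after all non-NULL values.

(1, Chem); (1, Chem); (1, Chem); (3, NULL); (6, Hist); (6, Hist); (6, Hist); (7, Hist); (7, NULL); (NULL, Bio); (NULL, Hist); (NULL, Phys); (NULL, Stats); (NULL, NULL); (NULL, NULL)

FULL OUTER JOIN keeps every row from both sides; unmatched rows get NULL for the other side's columns.
Matching on t1.class_id = t2.class_id. A NULL in a compared column never satisfies the condition.
- t1 (class_id=4) has no partner → padded with NULL.
- t1 (class_id=7) pairs with 1 row(s) of t2.
- t1 (class_id=1) pairs with 3 row(s) of t2.
- t1 (class_id=5) has no partner → padded with NULL.
- t1 (class_id=5) has no partner → padded with NULL.
- t1 (class_id=7) pairs with 1 row(s) of t2.
- t1 (class_id=6) pairs with 3 row(s) of t2.
- t1 (class_id=5) has no partner → padded with NULL.
- t1 (class_id=2) has no partner → padded with NULL.
- plus 2 unmatched t2 row(s), each kept with NULL t1 columns.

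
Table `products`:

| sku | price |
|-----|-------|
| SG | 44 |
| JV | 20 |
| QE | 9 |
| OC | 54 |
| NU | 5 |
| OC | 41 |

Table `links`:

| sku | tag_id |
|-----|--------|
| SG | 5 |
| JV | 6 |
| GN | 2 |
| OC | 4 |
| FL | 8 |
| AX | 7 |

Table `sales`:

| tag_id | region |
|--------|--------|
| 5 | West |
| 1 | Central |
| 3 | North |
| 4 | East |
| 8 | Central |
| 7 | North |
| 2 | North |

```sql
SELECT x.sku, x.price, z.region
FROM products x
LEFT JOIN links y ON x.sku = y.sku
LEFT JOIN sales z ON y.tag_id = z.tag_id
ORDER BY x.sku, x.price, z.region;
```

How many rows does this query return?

Joins associate left-to-right: products LEFT JOIN links on sku gives 6 intermediate row(s).
Then LEFT JOIN `sales z` on tag_id: each of those 6 rows is kept; rows whose y.tag_id has no match in z get NULL for z's columns.
Result: 6 row(s).

6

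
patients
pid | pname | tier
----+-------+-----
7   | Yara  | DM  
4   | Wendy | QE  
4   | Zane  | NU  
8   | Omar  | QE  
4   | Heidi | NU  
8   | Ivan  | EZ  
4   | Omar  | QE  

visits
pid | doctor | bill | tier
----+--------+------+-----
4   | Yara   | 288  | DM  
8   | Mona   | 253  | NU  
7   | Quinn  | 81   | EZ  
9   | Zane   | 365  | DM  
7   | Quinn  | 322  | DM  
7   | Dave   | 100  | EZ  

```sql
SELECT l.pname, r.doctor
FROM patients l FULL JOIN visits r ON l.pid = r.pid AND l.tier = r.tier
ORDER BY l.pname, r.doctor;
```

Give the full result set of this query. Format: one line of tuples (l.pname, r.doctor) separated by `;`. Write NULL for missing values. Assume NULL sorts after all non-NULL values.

(Heidi, NULL); (Ivan, NULL); (Omar, NULL); (Omar, NULL); (Wendy, NULL); (Yara, Quinn); (Zane, NULL); (NULL, Dave); (NULL, Mona); (NULL, Quinn); (NULL, Yara); (NULL, Zane)

FULL OUTER JOIN keeps every row from both sides; unmatched rows get NULL for the other side's columns.
Matching on l.pid = r.pid AND l.tier = r.tier.
Matched pairs: 1; unmatched l rows kept: 6; unmatched r rows kept: 5.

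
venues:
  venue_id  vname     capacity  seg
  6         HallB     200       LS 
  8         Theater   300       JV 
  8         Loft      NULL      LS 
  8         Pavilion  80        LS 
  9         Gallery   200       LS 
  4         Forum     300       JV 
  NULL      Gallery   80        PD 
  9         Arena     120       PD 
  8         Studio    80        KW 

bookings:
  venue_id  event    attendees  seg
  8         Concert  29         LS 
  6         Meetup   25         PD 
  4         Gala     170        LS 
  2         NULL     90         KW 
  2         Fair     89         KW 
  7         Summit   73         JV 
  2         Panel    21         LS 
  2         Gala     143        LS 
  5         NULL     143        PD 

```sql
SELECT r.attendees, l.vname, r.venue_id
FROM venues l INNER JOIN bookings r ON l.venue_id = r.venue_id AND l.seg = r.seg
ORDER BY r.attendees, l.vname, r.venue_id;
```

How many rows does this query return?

2

INNER JOIN keeps only pairs where the ON condition holds.
Matching on l.venue_id = r.venue_id AND l.seg = r.seg. A NULL in a compared column never satisfies the condition.
- l (venue_id=6, seg=LS) has no partner → excluded.
- l (venue_id=8, seg=JV) has no partner → excluded.
- l (venue_id=8, seg=LS) pairs with 1 row(s) of r.
- l (venue_id=8, seg=LS) pairs with 1 row(s) of r.
- l (venue_id=9, seg=LS) has no partner → excluded.
- l (venue_id=4, seg=JV) has no partner → excluded.
- l (venue_id=NULL, seg=PD) has no partner → excluded.
- l (venue_id=9, seg=PD) has no partner → excluded.
- l (venue_id=8, seg=KW) has no partner → excluded.
Total: 2 rows.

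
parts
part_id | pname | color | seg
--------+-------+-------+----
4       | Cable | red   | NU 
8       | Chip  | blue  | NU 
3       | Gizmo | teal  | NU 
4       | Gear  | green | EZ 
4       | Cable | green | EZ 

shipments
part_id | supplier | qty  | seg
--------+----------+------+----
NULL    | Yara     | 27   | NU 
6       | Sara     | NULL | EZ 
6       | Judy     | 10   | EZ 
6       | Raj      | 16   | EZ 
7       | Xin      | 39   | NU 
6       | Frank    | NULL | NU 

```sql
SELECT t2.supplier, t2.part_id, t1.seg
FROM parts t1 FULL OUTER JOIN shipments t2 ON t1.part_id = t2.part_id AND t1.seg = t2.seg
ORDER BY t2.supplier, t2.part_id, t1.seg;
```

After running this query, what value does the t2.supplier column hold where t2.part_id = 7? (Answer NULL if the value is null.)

Xin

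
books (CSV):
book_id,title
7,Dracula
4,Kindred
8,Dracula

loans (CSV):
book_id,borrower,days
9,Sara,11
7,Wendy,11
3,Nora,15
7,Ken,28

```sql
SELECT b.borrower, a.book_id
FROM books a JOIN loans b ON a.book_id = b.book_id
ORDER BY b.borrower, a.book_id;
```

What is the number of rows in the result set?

2

INNER JOIN keeps only pairs where the ON condition holds.
Matching on a.book_id = b.book_id.
- a[0] book_id=7 → 2 match(es) in b → 2 row(s).
- a[1] book_id=4 → no match; dropped.
- a[2] book_id=8 → no match; dropped.
Total: 2 rows.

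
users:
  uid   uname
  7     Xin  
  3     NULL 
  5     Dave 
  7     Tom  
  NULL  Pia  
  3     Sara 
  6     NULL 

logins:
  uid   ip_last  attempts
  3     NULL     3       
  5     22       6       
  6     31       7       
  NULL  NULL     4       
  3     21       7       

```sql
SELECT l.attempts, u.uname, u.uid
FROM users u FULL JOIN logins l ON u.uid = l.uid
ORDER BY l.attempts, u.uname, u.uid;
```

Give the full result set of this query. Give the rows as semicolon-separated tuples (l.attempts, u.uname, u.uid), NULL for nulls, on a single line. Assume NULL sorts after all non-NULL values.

FULL OUTER JOIN keeps every row from both sides; unmatched rows get NULL for the other side's columns.
Matching on u.uid = l.uid. A NULL in a compared column never satisfies the condition.
- u (uid=7) has no partner → padded with NULL.
- u (uid=3) pairs with 2 row(s) of l.
- u (uid=5) pairs with 1 row(s) of l.
- u (uid=7) has no partner → padded with NULL.
- u (uid=NULL) has no partner → padded with NULL.
- u (uid=3) pairs with 2 row(s) of l.
- u (uid=6) pairs with 1 row(s) of l.
- plus 1 unmatched l row(s), each kept with NULL u columns.
After projecting and ordering:
l.attempts | u.uname | u.uid
3 | Sara | 3
3 | NULL | 3
4 | NULL | NULL
6 | Dave | 5
7 | Sara | 3
7 | NULL | 3
7 | NULL | 6
NULL | Pia | NULL
NULL | Tom | 7
NULL | Xin | 7

(3, Sara, 3); (3, NULL, 3); (4, NULL, NULL); (6, Dave, 5); (7, Sara, 3); (7, NULL, 3); (7, NULL, 6); (NULL, Pia, NULL); (NULL, Tom, 7); (NULL, Xin, 7)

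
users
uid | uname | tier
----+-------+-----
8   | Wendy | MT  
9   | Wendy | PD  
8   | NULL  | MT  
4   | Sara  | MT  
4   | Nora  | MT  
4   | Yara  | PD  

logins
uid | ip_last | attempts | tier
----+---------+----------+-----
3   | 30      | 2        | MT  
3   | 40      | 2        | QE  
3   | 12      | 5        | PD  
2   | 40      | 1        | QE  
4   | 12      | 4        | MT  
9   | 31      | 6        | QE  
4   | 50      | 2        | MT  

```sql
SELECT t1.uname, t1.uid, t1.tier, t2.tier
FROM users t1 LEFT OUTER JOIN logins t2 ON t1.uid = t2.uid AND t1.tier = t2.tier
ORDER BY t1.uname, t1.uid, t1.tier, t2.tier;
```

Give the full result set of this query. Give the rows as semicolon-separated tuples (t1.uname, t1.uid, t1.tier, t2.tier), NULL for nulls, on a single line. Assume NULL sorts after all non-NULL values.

LEFT JOIN keeps every row from `users`; unmatched rows get NULL for `logins`'s columns.
Matching on t1.uid = t2.uid AND t1.tier = t2.tier.
- t1 (uid=8, tier=MT) has no partner → padded with NULL.
- t1 (uid=9, tier=PD) has no partner → padded with NULL.
- t1 (uid=8, tier=MT) has no partner → padded with NULL.
- t1 (uid=4, tier=MT) pairs with 2 row(s) of t2.
- t1 (uid=4, tier=MT) pairs with 2 row(s) of t2.
- t1 (uid=4, tier=PD) has no partner → padded with NULL.
After projecting and ordering:
t1.uname | t1.uid | t1.tier | t2.tier
Nora | 4 | MT | MT
Nora | 4 | MT | MT
Sara | 4 | MT | MT
Sara | 4 | MT | MT
Wendy | 8 | MT | NULL
Wendy | 9 | PD | NULL
Yara | 4 | PD | NULL
NULL | 8 | MT | NULL

(Nora, 4, MT, MT); (Nora, 4, MT, MT); (Sara, 4, MT, MT); (Sara, 4, MT, MT); (Wendy, 8, MT, NULL); (Wendy, 9, PD, NULL); (Yara, 4, PD, NULL); (NULL, 8, MT, NULL)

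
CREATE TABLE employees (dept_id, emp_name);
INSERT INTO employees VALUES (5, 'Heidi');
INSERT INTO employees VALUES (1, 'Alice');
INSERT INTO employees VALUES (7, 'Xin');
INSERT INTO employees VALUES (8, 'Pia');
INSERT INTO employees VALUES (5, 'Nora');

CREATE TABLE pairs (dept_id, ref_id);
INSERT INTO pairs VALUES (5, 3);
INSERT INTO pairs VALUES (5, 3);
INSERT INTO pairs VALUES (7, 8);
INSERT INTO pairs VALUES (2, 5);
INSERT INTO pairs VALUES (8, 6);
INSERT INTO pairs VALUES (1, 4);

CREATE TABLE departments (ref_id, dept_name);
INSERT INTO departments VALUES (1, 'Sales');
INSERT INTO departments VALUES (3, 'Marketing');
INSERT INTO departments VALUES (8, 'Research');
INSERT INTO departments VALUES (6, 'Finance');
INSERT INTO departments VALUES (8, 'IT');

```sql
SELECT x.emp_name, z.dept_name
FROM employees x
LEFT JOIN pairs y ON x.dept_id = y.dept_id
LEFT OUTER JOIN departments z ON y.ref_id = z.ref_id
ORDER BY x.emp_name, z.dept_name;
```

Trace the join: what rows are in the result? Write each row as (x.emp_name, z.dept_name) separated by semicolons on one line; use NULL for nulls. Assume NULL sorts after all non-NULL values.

(Alice, NULL); (Heidi, Marketing); (Heidi, Marketing); (Nora, Marketing); (Nora, Marketing); (Pia, Finance); (Xin, IT); (Xin, Research)

Joins associate left-to-right: employees LEFT JOIN pairs on dept_id gives 7 intermediate row(s).
Then LEFT JOIN `departments z` on ref_id: each of those 7 rows is kept; rows whose y.ref_id has no match in z get NULL for z's columns.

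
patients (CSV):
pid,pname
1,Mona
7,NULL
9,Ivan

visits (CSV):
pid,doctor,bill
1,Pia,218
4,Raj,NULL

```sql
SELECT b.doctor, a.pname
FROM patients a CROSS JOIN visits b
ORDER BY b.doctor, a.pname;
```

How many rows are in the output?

6

CROSS JOIN pairs every row of `patients` with every row of `visits`: 3 × 2 = 6 rows.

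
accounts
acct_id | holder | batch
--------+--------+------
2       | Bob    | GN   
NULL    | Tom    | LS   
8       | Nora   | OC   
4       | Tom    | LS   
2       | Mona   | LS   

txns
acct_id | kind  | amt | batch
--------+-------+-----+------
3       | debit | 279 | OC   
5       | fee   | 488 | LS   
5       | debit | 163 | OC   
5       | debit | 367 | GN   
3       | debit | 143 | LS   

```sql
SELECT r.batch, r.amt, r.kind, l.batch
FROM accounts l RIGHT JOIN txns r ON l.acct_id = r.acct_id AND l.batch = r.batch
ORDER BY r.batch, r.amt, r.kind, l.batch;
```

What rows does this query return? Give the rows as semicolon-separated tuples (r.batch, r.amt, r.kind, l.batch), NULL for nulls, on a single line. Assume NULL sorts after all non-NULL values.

(GN, 367, debit, NULL); (LS, 143, debit, NULL); (LS, 488, fee, NULL); (OC, 163, debit, NULL); (OC, 279, debit, NULL)

RIGHT JOIN keeps every row from `txns`; unmatched rows get NULL for `accounts`'s columns.
Matching on l.acct_id = r.acct_id AND l.batch = r.batch. A NULL in a compared column never satisfies the condition.
- l (acct_id=2, batch=GN) has no partner in r.
- l (acct_id=NULL, batch=LS) has no partner in r.
- l (acct_id=8, batch=OC) has no partner in r.
- l (acct_id=4, batch=LS) has no partner in r.
- l (acct_id=2, batch=LS) has no partner in r.
- plus 5 unmatched r row(s), each kept with NULL l columns.
After projecting and ordering:
r.batch | r.amt | r.kind | l.batch
GN | 367 | debit | NULL
LS | 143 | debit | NULL
LS | 488 | fee | NULL
OC | 163 | debit | NULL
OC | 279 | debit | NULL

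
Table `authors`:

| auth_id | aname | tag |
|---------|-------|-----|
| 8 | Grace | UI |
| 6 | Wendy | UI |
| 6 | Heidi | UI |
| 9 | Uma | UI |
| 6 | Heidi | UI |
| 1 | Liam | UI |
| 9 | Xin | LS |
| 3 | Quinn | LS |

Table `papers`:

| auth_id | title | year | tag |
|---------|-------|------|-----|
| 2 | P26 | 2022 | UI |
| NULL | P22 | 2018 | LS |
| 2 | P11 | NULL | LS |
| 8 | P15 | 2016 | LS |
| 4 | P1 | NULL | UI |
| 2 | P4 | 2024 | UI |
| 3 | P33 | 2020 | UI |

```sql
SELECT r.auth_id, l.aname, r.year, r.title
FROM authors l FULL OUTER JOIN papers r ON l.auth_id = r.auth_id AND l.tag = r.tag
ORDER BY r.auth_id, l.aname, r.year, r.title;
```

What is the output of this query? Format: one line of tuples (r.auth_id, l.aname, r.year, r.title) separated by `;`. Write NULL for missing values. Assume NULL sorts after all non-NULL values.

(2, NULL, 2022, P26); (2, NULL, 2024, P4); (2, NULL, NULL, P11); (3, NULL, 2020, P33); (4, NULL, NULL, P1); (8, NULL, 2016, P15); (NULL, Grace, NULL, NULL); (NULL, Heidi, NULL, NULL); (NULL, Heidi, NULL, NULL); (NULL, Liam, NULL, NULL); (NULL, Quinn, NULL, NULL); (NULL, Uma, NULL, NULL); (NULL, Wendy, NULL, NULL); (NULL, Xin, NULL, NULL); (NULL, NULL, 2018, P22)

FULL OUTER JOIN keeps every row from both sides; unmatched rows get NULL for the other side's columns.
Matching on l.auth_id = r.auth_id AND l.tag = r.tag. A NULL in a compared column never satisfies the condition.
Matched pairs: 0; unmatched l rows kept: 8; unmatched r rows kept: 7.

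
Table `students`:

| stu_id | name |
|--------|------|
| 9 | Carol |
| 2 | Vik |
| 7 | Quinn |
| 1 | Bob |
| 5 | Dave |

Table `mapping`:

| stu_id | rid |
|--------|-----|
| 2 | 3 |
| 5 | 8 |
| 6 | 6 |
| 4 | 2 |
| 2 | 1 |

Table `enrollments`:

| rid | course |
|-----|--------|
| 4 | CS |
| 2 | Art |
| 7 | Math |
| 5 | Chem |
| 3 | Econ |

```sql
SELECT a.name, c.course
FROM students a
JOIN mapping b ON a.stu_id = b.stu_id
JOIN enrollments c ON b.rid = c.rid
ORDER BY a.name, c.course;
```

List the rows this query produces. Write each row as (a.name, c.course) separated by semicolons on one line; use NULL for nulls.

(Vik, Econ)

Joins associate left-to-right: students INNER JOIN mapping on stu_id gives 3 intermediate row(s).
Then INNER JOIN `enrollments c` on rid: keep only rows whose b.rid appears in c.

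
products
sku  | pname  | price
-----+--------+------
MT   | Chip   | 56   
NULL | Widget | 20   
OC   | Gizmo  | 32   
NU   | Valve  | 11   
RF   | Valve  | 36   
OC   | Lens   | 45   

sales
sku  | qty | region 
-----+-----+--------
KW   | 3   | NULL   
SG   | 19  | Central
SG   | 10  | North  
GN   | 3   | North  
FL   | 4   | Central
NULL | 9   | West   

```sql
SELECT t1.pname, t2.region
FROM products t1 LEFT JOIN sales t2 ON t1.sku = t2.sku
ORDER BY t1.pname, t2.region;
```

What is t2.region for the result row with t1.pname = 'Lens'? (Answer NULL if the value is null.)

LEFT JOIN keeps every row from `products`; unmatched rows get NULL for `sales`'s columns.
Matching on t1.sku = t2.sku. A NULL in a compared column never satisfies the condition.
- t1 row (sku=MT): no match → kept, t2 columns NULL.
- t1 row (sku=NULL): no match → kept, t2 columns NULL.
- t1 row (sku=OC): no match → kept, t2 columns NULL.
- t1 row (sku=NU): no match → kept, t2 columns NULL.
- t1 row (sku=RF): no match → kept, t2 columns NULL.
- t1 row (sku=OC): no match → kept, t2 columns NULL.

NULL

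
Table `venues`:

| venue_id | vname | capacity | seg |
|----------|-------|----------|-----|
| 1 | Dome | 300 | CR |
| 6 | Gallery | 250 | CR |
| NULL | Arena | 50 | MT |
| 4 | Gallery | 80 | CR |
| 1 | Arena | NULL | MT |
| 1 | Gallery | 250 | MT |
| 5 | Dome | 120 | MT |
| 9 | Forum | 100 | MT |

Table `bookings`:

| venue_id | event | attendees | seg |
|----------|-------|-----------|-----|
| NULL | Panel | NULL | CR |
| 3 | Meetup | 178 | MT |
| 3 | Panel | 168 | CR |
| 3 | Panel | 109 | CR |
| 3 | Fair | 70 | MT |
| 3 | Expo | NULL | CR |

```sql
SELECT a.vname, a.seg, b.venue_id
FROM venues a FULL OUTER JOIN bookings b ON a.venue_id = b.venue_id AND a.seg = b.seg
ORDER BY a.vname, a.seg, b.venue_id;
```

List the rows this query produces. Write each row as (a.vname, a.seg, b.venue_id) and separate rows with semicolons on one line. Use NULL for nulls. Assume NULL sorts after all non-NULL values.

(Arena, MT, NULL); (Arena, MT, NULL); (Dome, CR, NULL); (Dome, MT, NULL); (Forum, MT, NULL); (Gallery, CR, NULL); (Gallery, CR, NULL); (Gallery, MT, NULL); (NULL, NULL, 3); (NULL, NULL, 3); (NULL, NULL, 3); (NULL, NULL, 3); (NULL, NULL, 3); (NULL, NULL, NULL)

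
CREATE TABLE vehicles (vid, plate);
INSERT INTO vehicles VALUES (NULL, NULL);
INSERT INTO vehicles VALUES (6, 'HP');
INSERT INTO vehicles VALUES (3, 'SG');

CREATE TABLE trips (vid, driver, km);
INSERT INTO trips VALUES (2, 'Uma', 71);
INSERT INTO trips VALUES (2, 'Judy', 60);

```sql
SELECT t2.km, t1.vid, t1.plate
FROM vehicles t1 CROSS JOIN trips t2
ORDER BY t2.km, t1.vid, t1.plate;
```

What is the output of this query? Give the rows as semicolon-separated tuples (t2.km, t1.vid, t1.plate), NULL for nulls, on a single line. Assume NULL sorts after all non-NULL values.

(60, 3, SG); (60, 6, HP); (60, NULL, NULL); (71, 3, SG); (71, 6, HP); (71, NULL, NULL)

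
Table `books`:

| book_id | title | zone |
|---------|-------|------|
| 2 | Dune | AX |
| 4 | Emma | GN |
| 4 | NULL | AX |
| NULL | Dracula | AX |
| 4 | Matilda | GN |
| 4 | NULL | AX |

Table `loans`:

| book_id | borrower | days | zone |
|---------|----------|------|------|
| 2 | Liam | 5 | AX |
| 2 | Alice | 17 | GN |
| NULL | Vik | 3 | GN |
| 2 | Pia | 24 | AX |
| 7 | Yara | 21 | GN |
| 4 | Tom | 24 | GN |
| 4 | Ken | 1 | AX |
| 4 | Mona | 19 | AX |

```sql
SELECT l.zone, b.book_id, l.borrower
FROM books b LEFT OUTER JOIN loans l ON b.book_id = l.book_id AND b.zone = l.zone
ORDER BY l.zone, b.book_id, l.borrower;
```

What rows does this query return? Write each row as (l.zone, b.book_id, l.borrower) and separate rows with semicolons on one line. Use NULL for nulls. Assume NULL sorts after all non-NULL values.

(AX, 2, Liam); (AX, 2, Pia); (AX, 4, Ken); (AX, 4, Ken); (AX, 4, Mona); (AX, 4, Mona); (GN, 4, Tom); (GN, 4, Tom); (NULL, NULL, NULL)

LEFT JOIN keeps every row from `books`; unmatched rows get NULL for `loans`'s columns.
Matching on b.book_id = l.book_id AND b.zone = l.zone. A NULL in a compared column never satisfies the condition.
Matched pairs: 8; unmatched b rows kept: 1.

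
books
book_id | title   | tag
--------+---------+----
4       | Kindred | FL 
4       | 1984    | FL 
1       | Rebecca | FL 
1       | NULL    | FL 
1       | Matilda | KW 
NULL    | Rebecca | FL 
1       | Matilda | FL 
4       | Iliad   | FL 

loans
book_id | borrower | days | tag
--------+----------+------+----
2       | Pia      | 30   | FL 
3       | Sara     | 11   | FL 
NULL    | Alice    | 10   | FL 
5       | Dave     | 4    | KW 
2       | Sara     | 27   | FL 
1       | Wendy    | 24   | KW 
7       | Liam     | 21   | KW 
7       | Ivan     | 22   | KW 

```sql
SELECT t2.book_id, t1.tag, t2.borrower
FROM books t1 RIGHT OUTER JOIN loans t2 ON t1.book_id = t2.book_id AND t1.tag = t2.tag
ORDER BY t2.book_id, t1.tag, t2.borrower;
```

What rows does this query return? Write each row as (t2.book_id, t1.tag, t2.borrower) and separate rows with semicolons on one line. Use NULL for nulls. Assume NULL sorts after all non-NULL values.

(1, KW, Wendy); (2, NULL, Pia); (2, NULL, Sara); (3, NULL, Sara); (5, NULL, Dave); (7, NULL, Ivan); (7, NULL, Liam); (NULL, NULL, Alice)

RIGHT JOIN keeps every row from `loans`; unmatched rows get NULL for `books`'s columns.
Matching on t1.book_id = t2.book_id AND t1.tag = t2.tag. A NULL in a compared column never satisfies the condition.
Matched pairs: 1; unmatched t2 rows kept: 7.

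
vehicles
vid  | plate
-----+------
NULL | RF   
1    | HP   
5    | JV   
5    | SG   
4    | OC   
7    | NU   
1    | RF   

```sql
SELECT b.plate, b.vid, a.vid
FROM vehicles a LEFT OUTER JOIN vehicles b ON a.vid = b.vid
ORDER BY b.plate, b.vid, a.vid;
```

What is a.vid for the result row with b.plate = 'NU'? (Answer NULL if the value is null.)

7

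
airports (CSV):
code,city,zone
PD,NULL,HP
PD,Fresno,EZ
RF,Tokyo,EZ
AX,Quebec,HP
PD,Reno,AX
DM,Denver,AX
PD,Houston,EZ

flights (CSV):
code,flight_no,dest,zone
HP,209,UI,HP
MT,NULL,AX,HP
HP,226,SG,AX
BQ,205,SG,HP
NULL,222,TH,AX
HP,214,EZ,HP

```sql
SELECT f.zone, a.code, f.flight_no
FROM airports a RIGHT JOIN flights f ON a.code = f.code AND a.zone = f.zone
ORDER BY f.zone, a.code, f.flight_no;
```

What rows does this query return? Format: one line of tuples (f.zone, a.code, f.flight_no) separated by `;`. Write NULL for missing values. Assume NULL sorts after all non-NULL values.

(AX, NULL, 222); (AX, NULL, 226); (HP, NULL, 205); (HP, NULL, 209); (HP, NULL, 214); (HP, NULL, NULL)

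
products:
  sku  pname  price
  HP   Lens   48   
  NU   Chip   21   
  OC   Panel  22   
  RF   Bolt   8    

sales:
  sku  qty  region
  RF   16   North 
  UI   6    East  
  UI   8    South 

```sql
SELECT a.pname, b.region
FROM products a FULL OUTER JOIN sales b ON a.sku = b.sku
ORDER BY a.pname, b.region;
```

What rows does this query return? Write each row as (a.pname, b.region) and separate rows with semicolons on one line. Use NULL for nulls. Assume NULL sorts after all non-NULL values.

FULL OUTER JOIN keeps every row from both sides; unmatched rows get NULL for the other side's columns.
Matching on a.sku = b.sku.
Matched pairs: 1; unmatched a rows kept: 3; unmatched b rows kept: 2.

(Bolt, North); (Chip, NULL); (Lens, NULL); (Panel, NULL); (NULL, East); (NULL, South)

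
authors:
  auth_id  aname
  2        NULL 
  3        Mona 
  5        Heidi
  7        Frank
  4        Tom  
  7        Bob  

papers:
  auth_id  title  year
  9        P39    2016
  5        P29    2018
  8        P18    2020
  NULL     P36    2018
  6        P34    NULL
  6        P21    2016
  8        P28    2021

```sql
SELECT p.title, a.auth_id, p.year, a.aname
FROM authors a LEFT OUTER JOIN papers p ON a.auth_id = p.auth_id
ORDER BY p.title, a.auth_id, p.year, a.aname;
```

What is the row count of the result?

LEFT JOIN keeps every row from `authors`; unmatched rows get NULL for `papers`'s columns.
Matching on a.auth_id = p.auth_id. A NULL in a compared column never satisfies the condition.
Matched pairs: 1; unmatched a rows kept: 5.
Total: 1 matched + 5 padded = 6 rows.

6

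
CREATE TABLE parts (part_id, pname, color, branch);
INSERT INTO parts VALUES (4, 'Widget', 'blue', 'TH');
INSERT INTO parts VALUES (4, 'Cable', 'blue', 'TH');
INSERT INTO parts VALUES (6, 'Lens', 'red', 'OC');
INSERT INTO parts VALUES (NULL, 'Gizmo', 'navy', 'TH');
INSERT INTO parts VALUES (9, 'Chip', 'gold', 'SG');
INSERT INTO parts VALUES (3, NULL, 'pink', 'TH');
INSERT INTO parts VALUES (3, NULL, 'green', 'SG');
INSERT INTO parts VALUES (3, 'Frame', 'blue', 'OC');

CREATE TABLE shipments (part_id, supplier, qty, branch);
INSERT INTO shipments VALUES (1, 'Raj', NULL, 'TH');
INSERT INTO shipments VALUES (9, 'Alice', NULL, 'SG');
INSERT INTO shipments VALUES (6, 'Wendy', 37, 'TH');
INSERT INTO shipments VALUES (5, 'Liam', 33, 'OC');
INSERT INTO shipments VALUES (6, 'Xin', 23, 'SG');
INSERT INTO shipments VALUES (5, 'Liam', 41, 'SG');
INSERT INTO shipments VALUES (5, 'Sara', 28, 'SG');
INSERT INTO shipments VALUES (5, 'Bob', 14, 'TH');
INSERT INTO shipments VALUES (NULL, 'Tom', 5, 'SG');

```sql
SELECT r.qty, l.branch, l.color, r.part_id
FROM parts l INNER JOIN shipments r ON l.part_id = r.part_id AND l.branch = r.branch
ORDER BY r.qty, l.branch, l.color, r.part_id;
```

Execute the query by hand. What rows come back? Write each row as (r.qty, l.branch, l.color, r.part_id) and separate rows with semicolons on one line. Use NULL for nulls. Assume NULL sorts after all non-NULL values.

INNER JOIN keeps only pairs where the ON condition holds.
Matching on l.part_id = r.part_id AND l.branch = r.branch. A NULL in a compared column never satisfies the condition.
- l[0] part_id=4, branch=TH → no match; dropped.
- l[1] part_id=4, branch=TH → no match; dropped.
- l[2] part_id=6, branch=OC → no match; dropped.
- l[3] part_id=NULL, branch=TH → no match; dropped.
- l[4] part_id=9, branch=SG → 1 match(es) in r → 1 row(s).
- l[5] part_id=3, branch=TH → no match; dropped.
- l[6] part_id=3, branch=SG → no match; dropped.
- l[7] part_id=3, branch=OC → no match; dropped.
After projecting and ordering:
r.qty | l.branch | l.color | r.part_id
NULL | SG | gold | 9

(NULL, SG, gold, 9)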